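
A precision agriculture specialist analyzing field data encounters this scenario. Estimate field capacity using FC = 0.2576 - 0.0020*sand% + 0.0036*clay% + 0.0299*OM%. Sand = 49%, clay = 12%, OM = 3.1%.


FC = 0.2576 - 0.0020*49 + 0.0036*12 + 0.0299*3.1
   = 0.2576 - 0.0980 + 0.0432 + 0.0927
   = 0.2955


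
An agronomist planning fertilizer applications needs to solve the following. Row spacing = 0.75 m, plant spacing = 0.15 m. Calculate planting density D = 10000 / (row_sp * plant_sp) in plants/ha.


D = 10000 / (row_sp * plant_sp)
  = 10000 / (0.75 * 0.15)
  = 10000 / 0.1125
  = 88888.89 plants/ha


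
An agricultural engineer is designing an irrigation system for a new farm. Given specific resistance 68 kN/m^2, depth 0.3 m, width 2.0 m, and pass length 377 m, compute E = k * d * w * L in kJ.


E = k * d * w * L
  = 68 * 0.3 * 2.0 * 377
  = 15381.60 kJ


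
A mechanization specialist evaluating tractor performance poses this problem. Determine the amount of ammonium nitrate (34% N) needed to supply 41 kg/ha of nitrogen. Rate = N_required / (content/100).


Rate = N_required / (N_content / 100)
     = 41 / (34 / 100)
     = 41 / 0.34
     = 120.59 kg/ha


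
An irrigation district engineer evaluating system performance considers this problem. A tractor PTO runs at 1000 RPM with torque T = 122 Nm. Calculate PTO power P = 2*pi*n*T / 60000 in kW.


P = 2*pi*n*T / 60000
  = 2*pi * 1000 * 122 / 60000
  = 766548.61 / 60000
  = 12.78 kW


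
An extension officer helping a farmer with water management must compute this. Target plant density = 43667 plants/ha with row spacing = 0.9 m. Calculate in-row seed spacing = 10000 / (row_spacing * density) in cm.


spacing = 10000 / (row_sp * density)
        = 10000 / (0.9 * 43667)
        = 10000 / 39300.30
        = 0.25445 m = 25.45 cm


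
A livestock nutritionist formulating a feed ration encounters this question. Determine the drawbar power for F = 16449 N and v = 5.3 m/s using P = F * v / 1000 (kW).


P = F * v / 1000
  = 16449 * 5.3 / 1000
  = 87179.70 / 1000
  = 87.18 kW


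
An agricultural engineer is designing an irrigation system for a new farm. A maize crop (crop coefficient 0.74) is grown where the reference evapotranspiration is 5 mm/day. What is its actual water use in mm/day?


ETc = Kc * ET0
    = 0.74 * 5
    = 3.70 mm/day


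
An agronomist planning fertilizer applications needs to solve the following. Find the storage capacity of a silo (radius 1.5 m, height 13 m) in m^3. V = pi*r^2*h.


V = pi * r^2 * h
  = pi * 1.5^2 * 13
  = pi * 2.25 * 13
  = 91.89 m^3


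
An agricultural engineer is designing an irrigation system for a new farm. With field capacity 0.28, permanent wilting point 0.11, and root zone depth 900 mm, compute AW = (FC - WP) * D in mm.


AW = (FC - WP) * D
   = (0.28 - 0.11) * 900
   = 0.17 * 900
   = 153 mm


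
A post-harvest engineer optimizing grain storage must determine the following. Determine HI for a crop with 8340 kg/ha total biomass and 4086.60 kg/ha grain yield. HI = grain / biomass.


HI = grain_yield / biomass
   = 4086.60 / 8340
   = 0.49


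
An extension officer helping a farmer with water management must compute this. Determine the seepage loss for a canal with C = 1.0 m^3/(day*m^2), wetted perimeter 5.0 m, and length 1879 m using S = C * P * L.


S = C * P * L
  = 1.0 * 5.0 * 1879
  = 9395 m^3/day


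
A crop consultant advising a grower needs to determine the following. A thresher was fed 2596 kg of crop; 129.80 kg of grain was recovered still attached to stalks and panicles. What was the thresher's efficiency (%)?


eta = (total - unthreshed) / total * 100
    = (2596 - 129.80) / 2596 * 100
    = 2466.20 / 2596 * 100
    = 95%


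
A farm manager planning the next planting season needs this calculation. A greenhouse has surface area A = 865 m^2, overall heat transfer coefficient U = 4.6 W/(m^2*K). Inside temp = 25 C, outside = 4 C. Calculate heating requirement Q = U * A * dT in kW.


dT = 25 - (4) = 21 K
Q = U * A * dT
  = 4.6 * 865 * 21
  = 83559 W = 83.56 kW


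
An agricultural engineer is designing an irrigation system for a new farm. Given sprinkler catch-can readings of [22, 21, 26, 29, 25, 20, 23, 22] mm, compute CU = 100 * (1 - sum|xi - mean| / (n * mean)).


xbar = 188 / 8 = 23.500
sum|xi - xbar| = 19
CU = 100 * (1 - 19 / (8 * 23.500))
   = 100 * (1 - 0.1011)
   = 89.89%


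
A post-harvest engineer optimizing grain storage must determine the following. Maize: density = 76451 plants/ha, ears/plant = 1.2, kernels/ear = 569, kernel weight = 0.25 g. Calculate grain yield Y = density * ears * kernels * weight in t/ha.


Y = density * ears * kernels * kw
  = 76451 * 1.2 * 569 * 0.25 g/ha
  = 13050185.70 g/ha
  = 13050.19 kg/ha = 13.05 t/ha


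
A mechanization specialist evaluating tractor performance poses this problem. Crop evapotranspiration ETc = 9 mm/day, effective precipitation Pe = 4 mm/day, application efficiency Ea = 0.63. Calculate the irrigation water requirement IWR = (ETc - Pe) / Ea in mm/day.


IWR = (ETc - Pe) / Ea
    = (9 - 4) / 0.63
    = 5 / 0.63
    = 7.94 mm/day


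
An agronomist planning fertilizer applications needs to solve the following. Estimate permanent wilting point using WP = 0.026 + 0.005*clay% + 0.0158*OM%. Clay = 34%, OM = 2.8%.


WP = 0.026 + 0.005*34 + 0.0158*2.8
   = 0.026 + 0.1700 + 0.0442
   = 0.2402


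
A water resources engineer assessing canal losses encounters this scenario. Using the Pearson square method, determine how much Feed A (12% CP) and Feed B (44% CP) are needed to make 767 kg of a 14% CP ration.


parts_A = CP_b - target = 44 - 14 = 30
parts_B = target - CP_a = 14 - 12 = 2
total_parts = 30 + 2 = 32
Feed A = 767 * 30 / 32 = 719.06 kg
Feed B = 767 * 2 / 32 = 47.94 kg

719.06 kg


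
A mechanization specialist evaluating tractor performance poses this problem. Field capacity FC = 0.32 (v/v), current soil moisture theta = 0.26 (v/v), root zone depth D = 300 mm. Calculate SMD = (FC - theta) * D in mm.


SMD = (FC - theta) * D
    = (0.32 - 0.26) * 300
    = 0.060 * 300
    = 18 mm


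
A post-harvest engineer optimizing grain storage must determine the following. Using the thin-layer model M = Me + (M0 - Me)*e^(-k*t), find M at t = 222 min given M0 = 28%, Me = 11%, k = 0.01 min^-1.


M = Me + (M0 - Me) * e^(-k*t)
  = 11 + (28 - 11) * e^(-0.01*222)
  = 11 + 17 * e^(-2.220)
  = 11 + 17 * 0.10861
  = 11 + 1.8464
  = 12.85%


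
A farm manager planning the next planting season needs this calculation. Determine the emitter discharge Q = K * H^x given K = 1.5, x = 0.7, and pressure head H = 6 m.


Q = K * H^x
  = 1.5 * 6^0.7
  = 1.5 * 3.5051
  = 5.26 L/h


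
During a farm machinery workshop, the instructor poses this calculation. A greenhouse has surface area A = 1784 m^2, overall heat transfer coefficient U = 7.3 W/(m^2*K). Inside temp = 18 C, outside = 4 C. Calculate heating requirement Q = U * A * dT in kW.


dT = 18 - (4) = 14 K
Q = U * A * dT
  = 7.3 * 1784 * 14
  = 182324.80 W = 182.32 kW


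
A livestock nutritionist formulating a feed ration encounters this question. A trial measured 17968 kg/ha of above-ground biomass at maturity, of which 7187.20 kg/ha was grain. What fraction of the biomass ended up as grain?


HI = grain_yield / biomass
   = 7187.20 / 17968
   = 0.40


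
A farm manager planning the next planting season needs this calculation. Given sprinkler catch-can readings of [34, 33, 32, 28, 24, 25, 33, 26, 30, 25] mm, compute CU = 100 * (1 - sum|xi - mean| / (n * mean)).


xbar = 290 / 10 = 29
sum|xi - xbar| = 34
CU = 100 * (1 - 34 / (10 * 29))
   = 100 * (1 - 0.1172)
   = 88.28%


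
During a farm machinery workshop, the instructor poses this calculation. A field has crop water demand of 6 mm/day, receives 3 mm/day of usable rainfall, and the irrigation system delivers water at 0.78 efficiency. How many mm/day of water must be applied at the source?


IWR = (ETc - Pe) / Ea
    = (6 - 3) / 0.78
    = 3 / 0.78
    = 3.85 mm/day


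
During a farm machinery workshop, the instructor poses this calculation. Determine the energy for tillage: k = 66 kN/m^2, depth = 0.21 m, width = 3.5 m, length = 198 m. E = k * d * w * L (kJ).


E = k * d * w * L
  = 66 * 0.21 * 3.5 * 198
  = 9604.98 kJ


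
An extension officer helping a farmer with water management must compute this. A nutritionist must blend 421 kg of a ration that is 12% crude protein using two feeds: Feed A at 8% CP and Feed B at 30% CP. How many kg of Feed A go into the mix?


parts_A = CP_b - target = 30 - 12 = 18
parts_B = target - CP_a = 12 - 8 = 4
total_parts = 18 + 4 = 22
Feed A = 421 * 18 / 22 = 344.45 kg
Feed B = 421 * 4 / 22 = 76.55 kg

344.45 kg


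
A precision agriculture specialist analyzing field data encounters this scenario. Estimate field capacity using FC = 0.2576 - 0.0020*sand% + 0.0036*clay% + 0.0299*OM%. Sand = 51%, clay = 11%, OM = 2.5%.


FC = 0.2576 - 0.0020*51 + 0.0036*11 + 0.0299*2.5
   = 0.2576 - 0.1020 + 0.0396 + 0.0748
   = 0.2700


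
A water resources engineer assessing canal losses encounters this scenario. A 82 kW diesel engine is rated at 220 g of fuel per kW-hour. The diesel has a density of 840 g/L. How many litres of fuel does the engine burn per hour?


FC = P * BSFC / rho_fuel
   = 82 * 220 / 840
   = 18040 / 840
   = 21.48 L/h


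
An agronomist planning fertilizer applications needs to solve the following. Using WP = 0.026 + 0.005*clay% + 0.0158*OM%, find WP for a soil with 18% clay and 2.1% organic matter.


WP = 0.026 + 0.005*18 + 0.0158*2.1
   = 0.026 + 0.0900 + 0.0332
   = 0.1492


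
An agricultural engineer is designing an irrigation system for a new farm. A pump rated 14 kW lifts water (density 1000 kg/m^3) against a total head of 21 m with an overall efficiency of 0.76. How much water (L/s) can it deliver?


Q = (P * 1000 * eta) / (rho * g * H)
  = (14 * 1000 * 0.76) / (1000 * 9.81 * 21)
  = 10640 / 206010
  = 0.05165 m^3/s = 51.65 L/s


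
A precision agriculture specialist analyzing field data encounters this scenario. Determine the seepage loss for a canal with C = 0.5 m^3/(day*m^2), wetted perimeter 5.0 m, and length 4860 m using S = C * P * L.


S = C * P * L
  = 0.5 * 5.0 * 4860
  = 12150 m^3/day


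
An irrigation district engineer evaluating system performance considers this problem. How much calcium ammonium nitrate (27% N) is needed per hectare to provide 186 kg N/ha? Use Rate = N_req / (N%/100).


Rate = N_required / (N_content / 100)
     = 186 / (27 / 100)
     = 186 / 0.27
     = 688.89 kg/ha


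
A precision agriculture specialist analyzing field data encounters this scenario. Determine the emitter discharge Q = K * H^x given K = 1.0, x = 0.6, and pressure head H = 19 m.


Q = K * H^x
  = 1.0 * 19^0.6
  = 1.0 * 5.8513
  = 5.85 L/h


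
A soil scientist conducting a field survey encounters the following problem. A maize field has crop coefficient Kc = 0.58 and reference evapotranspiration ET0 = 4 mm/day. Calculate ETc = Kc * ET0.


ETc = Kc * ET0
    = 0.58 * 4
    = 2.32 mm/day


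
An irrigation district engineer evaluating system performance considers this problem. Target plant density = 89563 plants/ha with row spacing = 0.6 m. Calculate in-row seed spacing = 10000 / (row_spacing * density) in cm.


spacing = 10000 / (row_sp * density)
        = 10000 / (0.6 * 89563)
        = 10000 / 53737.80
        = 0.18609 m = 18.61 cm


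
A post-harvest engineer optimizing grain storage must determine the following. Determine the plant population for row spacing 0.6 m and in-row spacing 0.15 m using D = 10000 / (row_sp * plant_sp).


D = 10000 / (row_sp * plant_sp)
  = 10000 / (0.6 * 0.15)
  = 10000 / 0.0900
  = 111111.11 plants/ha


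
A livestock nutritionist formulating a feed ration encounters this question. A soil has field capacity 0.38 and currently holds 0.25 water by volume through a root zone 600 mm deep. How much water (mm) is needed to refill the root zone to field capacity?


SMD = (FC - theta) * D
    = (0.38 - 0.25) * 600
    = 0.130 * 600
    = 78 mm


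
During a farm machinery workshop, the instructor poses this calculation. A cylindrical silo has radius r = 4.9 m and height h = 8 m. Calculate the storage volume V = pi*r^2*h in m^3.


V = pi * r^2 * h
  = pi * 4.9^2 * 8
  = pi * 24.01 * 8
  = 603.44 m^3


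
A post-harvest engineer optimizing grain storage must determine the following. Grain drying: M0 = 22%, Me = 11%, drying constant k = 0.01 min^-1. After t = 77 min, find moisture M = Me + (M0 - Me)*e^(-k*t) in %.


M = Me + (M0 - Me) * e^(-k*t)
  = 11 + (22 - 11) * e^(-0.01*77)
  = 11 + 11 * e^(-0.770)
  = 11 + 11 * 0.46301
  = 11 + 5.0931
  = 16.09%


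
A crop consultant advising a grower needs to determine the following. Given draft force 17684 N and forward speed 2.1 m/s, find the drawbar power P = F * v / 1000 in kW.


P = F * v / 1000
  = 17684 * 2.1 / 1000
  = 37136.40 / 1000
  = 37.14 kW


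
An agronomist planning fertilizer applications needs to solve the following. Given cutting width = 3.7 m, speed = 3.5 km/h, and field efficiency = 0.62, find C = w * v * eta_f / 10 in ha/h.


C = w * v * eta_f / 10
  = 3.7 * 3.5 * 0.62 / 10
  = 8.03 / 10
  = 0.80 ha/h


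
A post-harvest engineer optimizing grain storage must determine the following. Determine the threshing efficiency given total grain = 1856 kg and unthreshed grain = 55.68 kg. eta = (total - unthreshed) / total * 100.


eta = (total - unthreshed) / total * 100
    = (1856 - 55.68) / 1856 * 100
    = 1800.32 / 1856 * 100
    = 97%


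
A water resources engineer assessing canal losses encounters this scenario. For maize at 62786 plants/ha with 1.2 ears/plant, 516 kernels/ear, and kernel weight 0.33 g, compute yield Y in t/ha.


Y = density * ears * kernels * kw
  = 62786 * 1.2 * 516 * 0.33 g/ha
  = 12829440.10 g/ha
  = 12829.44 kg/ha = 12.83 t/ha


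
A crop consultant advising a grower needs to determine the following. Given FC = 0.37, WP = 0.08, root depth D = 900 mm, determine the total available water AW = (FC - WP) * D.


AW = (FC - WP) * D
   = (0.37 - 0.08) * 900
   = 0.29 * 900
   = 261 mm


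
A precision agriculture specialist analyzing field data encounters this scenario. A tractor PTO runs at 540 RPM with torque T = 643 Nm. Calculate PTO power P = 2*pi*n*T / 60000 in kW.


P = 2*pi*n*T / 60000
  = 2*pi * 540 * 643 / 60000
  = 2181647.60 / 60000
  = 36.36 kW


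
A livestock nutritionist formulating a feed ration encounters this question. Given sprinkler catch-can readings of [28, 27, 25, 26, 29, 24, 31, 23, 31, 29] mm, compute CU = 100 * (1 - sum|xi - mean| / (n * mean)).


xbar = 273 / 10 = 27.300
sum|xi - xbar| = 23
CU = 100 * (1 - 23 / (10 * 27.300))
   = 100 * (1 - 0.0842)
   = 91.58%


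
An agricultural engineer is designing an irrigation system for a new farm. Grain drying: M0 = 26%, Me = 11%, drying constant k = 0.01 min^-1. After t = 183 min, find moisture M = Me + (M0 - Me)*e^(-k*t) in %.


M = Me + (M0 - Me) * e^(-k*t)
  = 11 + (26 - 11) * e^(-0.01*183)
  = 11 + 15 * e^(-1.830)
  = 11 + 15 * 0.16041
  = 11 + 2.4062
  = 13.41%


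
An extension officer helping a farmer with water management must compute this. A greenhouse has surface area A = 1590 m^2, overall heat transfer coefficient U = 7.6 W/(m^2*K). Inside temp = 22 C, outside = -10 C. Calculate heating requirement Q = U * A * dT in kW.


dT = 22 - (-10) = 32 K
Q = U * A * dT
  = 7.6 * 1590 * 32
  = 386688 W = 386.69 kW


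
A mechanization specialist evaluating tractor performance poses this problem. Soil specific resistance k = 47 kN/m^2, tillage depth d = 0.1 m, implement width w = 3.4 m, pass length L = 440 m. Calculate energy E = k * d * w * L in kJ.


E = k * d * w * L
  = 47 * 0.1 * 3.4 * 440
  = 7031.20 kJ


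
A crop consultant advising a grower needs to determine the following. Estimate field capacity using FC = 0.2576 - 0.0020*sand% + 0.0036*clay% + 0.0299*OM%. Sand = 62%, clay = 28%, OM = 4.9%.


FC = 0.2576 - 0.0020*62 + 0.0036*28 + 0.0299*4.9
   = 0.2576 - 0.1240 + 0.1008 + 0.1465
   = 0.3809


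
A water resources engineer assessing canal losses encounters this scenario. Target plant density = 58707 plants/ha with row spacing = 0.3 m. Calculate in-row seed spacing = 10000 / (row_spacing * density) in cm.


spacing = 10000 / (row_sp * density)
        = 10000 / (0.3 * 58707)
        = 10000 / 17612.10
        = 0.56779 m = 56.78 cm


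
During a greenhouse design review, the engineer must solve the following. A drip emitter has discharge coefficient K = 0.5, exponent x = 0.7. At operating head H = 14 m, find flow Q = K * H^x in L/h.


Q = K * H^x
  = 0.5 * 14^0.7
  = 0.5 * 6.3429
  = 3.17 L/h


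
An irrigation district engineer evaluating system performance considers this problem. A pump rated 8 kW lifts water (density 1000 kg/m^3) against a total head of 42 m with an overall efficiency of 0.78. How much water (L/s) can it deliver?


Q = (P * 1000 * eta) / (rho * g * H)
  = (8 * 1000 * 0.78) / (1000 * 9.81 * 42)
  = 6240 / 412020
  = 0.01514 m^3/s = 15.14 L/s


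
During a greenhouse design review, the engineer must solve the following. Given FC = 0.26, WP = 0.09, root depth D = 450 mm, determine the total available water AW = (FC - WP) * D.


AW = (FC - WP) * D
   = (0.26 - 0.09) * 450
   = 0.17 * 450
   = 76.50 mm


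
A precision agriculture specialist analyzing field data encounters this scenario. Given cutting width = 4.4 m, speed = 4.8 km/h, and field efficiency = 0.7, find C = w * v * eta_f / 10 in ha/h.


C = w * v * eta_f / 10
  = 4.4 * 4.8 * 0.7 / 10
  = 14.78 / 10
  = 1.48 ha/h


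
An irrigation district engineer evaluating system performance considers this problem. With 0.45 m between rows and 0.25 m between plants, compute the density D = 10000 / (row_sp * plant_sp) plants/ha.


D = 10000 / (row_sp * plant_sp)
  = 10000 / (0.45 * 0.25)
  = 10000 / 0.1125
  = 88888.89 plants/ha


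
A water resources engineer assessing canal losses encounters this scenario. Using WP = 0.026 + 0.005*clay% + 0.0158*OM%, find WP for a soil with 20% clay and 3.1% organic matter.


WP = 0.026 + 0.005*20 + 0.0158*3.1
   = 0.026 + 0.1000 + 0.0490
   = 0.1750


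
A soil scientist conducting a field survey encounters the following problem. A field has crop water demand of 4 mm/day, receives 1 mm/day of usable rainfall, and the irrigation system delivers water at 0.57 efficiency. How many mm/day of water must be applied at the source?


IWR = (ETc - Pe) / Ea
    = (4 - 1) / 0.57
    = 3 / 0.57
    = 5.26 mm/day


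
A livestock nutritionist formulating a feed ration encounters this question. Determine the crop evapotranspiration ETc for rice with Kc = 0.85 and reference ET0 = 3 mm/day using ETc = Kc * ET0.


ETc = Kc * ET0
    = 0.85 * 3
    = 2.55 mm/day


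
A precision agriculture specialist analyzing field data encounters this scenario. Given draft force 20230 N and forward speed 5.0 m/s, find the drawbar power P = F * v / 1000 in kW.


P = F * v / 1000
  = 20230 * 5.0 / 1000
  = 101150 / 1000
  = 101.15 kW


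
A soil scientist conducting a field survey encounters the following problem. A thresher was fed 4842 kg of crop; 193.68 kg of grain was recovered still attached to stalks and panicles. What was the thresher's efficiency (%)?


eta = (total - unthreshed) / total * 100
    = (4842 - 193.68) / 4842 * 100
    = 4648.32 / 4842 * 100
    = 96%


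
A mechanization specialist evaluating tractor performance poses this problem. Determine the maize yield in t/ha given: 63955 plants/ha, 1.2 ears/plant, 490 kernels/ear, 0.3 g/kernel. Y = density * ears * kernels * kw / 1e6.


Y = density * ears * kernels * kw
  = 63955 * 1.2 * 490 * 0.3 g/ha
  = 11281662 g/ha
  = 11281.66 kg/ha = 11.28 t/ha


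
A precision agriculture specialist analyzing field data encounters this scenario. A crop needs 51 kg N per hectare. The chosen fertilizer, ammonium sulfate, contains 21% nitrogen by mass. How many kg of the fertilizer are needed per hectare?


Rate = N_required / (N_content / 100)
     = 51 / (21 / 100)
     = 51 / 0.21
     = 242.86 kg/ha


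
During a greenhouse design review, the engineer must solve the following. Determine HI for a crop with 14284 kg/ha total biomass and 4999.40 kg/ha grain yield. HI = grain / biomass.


HI = grain_yield / biomass
   = 4999.40 / 14284
   = 0.35


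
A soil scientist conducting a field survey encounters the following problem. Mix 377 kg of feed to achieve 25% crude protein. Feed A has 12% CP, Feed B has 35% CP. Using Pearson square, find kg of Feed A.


parts_A = CP_b - target = 35 - 25 = 10
parts_B = target - CP_a = 25 - 12 = 13
total_parts = 10 + 13 = 23
Feed A = 377 * 10 / 23 = 163.91 kg
Feed B = 377 * 13 / 23 = 213.09 kg

163.91 kg


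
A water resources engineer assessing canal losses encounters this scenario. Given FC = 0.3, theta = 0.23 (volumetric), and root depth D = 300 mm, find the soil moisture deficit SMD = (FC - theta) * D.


SMD = (FC - theta) * D
    = (0.3 - 0.23) * 300
    = 0.070 * 300
    = 21 mm


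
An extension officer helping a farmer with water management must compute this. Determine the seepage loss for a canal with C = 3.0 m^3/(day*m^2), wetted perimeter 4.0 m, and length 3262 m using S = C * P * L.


S = C * P * L
  = 3.0 * 4.0 * 3262
  = 39144 m^3/day


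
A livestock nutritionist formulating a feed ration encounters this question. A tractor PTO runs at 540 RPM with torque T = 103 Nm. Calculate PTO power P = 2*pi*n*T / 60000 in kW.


P = 2*pi*n*T / 60000
  = 2*pi * 540 * 103 / 60000
  = 349470.77 / 60000
  = 5.82 kW


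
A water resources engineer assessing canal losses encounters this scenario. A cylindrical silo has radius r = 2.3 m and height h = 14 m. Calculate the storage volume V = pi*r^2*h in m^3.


V = pi * r^2 * h
  = pi * 2.3^2 * 14
  = pi * 5.29 * 14
  = 232.67 m^3


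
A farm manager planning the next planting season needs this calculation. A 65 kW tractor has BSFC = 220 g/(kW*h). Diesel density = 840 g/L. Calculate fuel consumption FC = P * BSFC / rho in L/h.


FC = P * BSFC / rho_fuel
   = 65 * 220 / 840
   = 14300 / 840
   = 17.02 L/h


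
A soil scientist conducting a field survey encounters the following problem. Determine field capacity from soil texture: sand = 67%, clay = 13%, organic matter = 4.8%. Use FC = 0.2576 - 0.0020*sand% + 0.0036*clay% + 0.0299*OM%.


FC = 0.2576 - 0.0020*67 + 0.0036*13 + 0.0299*4.8
   = 0.2576 - 0.1340 + 0.0468 + 0.1435
   = 0.3139


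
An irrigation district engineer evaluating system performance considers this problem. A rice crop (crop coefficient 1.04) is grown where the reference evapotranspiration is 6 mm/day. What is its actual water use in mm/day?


ETc = Kc * ET0
    = 1.04 * 6
    = 6.24 mm/day


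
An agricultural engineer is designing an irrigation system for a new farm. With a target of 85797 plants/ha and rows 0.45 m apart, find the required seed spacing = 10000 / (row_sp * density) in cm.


spacing = 10000 / (row_sp * density)
        = 10000 / (0.45 * 85797)
        = 10000 / 38608.65
        = 0.25901 m = 25.90 cm


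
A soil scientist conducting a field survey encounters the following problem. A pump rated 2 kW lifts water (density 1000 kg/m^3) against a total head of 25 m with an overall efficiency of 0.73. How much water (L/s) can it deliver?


Q = (P * 1000 * eta) / (rho * g * H)
  = (2 * 1000 * 0.73) / (1000 * 9.81 * 25)
  = 1460 / 245250
  = 0.00595 m^3/s = 5.95 L/s


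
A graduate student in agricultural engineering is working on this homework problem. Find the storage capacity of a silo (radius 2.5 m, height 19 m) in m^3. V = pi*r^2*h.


V = pi * r^2 * h
  = pi * 2.5^2 * 19
  = pi * 6.25 * 19
  = 373.06 m^3


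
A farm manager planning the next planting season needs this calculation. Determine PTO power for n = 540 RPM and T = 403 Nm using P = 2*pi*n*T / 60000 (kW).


P = 2*pi*n*T / 60000
  = 2*pi * 540 * 403 / 60000
  = 1367346.79 / 60000
  = 22.79 kW


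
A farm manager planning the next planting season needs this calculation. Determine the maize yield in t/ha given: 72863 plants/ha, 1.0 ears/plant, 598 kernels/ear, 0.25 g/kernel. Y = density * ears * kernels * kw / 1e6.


Y = density * ears * kernels * kw
  = 72863 * 1.0 * 598 * 0.25 g/ha
  = 10893018.50 g/ha
  = 10893.02 kg/ha = 10.89 t/ha


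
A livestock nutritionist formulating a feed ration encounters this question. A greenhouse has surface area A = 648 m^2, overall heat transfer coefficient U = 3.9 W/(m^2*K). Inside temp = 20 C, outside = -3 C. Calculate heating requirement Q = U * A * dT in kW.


dT = 20 - (-3) = 23 K
Q = U * A * dT
  = 3.9 * 648 * 23
  = 58125.60 W = 58.13 kW


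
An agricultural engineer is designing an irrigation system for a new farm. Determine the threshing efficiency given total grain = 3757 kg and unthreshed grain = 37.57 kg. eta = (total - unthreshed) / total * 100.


eta = (total - unthreshed) / total * 100
    = (3757 - 37.57) / 3757 * 100
    = 3719.43 / 3757 * 100
    = 99%


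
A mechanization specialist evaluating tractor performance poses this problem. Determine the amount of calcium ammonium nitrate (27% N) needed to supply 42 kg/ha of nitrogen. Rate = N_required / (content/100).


Rate = N_required / (N_content / 100)
     = 42 / (27 / 100)
     = 42 / 0.27
     = 155.56 kg/ha


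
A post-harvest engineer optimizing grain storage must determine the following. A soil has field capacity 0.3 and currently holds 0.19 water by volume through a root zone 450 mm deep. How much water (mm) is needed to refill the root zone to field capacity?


SMD = (FC - theta) * D
    = (0.3 - 0.19) * 450
    = 0.110 * 450
    = 49.50 mm


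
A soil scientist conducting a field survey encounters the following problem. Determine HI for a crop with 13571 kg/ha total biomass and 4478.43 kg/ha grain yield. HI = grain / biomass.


HI = grain_yield / biomass
   = 4478.43 / 13571
   = 0.33


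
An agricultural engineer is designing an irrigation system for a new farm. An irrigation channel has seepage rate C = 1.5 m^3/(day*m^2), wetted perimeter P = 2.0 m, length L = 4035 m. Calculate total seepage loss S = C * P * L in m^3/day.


S = C * P * L
  = 1.5 * 2.0 * 4035
  = 12105 m^3/day


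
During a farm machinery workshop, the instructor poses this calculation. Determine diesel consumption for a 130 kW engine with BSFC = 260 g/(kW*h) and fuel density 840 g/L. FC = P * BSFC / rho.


FC = P * BSFC / rho_fuel
   = 130 * 260 / 840
   = 33800 / 840
   = 40.24 L/h


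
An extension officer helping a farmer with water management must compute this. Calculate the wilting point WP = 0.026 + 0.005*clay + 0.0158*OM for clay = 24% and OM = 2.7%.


WP = 0.026 + 0.005*24 + 0.0158*2.7
   = 0.026 + 0.1200 + 0.0427
   = 0.1887


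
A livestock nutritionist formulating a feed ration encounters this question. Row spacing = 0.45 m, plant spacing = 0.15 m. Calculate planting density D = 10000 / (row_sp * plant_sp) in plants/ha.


D = 10000 / (row_sp * plant_sp)
  = 10000 / (0.45 * 0.15)
  = 10000 / 0.0675
  = 148148.15 plants/ha


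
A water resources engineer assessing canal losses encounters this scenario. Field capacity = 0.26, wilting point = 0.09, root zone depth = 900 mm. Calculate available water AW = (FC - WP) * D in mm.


AW = (FC - WP) * D
   = (0.26 - 0.09) * 900
   = 0.17 * 900
   = 153 mm


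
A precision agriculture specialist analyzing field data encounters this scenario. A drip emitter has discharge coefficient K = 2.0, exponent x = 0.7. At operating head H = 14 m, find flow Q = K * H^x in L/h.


Q = K * H^x
  = 2.0 * 14^0.7
  = 2.0 * 6.3429
  = 12.69 L/h


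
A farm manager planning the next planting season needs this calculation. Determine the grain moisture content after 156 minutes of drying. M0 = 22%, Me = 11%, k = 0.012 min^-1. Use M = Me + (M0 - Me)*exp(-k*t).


M = Me + (M0 - Me) * e^(-k*t)
  = 11 + (22 - 11) * e^(-0.012*156)
  = 11 + 11 * e^(-1.872)
  = 11 + 11 * 0.15382
  = 11 + 1.6920
  = 12.69%


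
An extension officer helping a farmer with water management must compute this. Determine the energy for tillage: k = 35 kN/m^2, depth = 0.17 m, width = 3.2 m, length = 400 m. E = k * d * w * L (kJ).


E = k * d * w * L
  = 35 * 0.17 * 3.2 * 400
  = 7616 kJ


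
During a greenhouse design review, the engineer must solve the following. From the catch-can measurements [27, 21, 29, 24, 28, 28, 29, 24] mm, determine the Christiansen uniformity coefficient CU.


xbar = 210 / 8 = 26.250
sum|xi - xbar| = 19.500
CU = 100 * (1 - 19.500 / (8 * 26.250))
   = 100 * (1 - 0.0929)
   = 90.71%


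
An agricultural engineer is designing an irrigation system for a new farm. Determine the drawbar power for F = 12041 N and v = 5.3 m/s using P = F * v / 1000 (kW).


P = F * v / 1000
  = 12041 * 5.3 / 1000
  = 63817.30 / 1000
  = 63.82 kW


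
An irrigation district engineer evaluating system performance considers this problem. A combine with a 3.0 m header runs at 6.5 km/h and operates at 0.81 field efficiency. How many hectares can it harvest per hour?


C = w * v * eta_f / 10
  = 3.0 * 6.5 * 0.81 / 10
  = 15.80 / 10
  = 1.58 ha/h


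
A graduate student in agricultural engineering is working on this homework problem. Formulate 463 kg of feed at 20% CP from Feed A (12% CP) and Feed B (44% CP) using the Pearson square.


parts_A = CP_b - target = 44 - 20 = 24
parts_B = target - CP_a = 20 - 12 = 8
total_parts = 24 + 8 = 32
Feed A = 463 * 24 / 32 = 347.25 kg
Feed B = 463 * 8 / 32 = 115.75 kg

347.25 kg


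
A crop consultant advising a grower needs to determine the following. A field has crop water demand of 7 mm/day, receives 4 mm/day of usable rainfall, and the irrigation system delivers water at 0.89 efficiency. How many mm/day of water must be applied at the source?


IWR = (ETc - Pe) / Ea
    = (7 - 4) / 0.89
    = 3 / 0.89
    = 3.37 mm/day


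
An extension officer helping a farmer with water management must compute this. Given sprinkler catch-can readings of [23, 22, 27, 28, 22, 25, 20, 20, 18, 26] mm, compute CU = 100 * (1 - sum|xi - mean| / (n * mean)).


xbar = 231 / 10 = 23.100
sum|xi - xbar| = 27.200
CU = 100 * (1 - 27.200 / (10 * 23.100))
   = 100 * (1 - 0.1177)
   = 88.23%


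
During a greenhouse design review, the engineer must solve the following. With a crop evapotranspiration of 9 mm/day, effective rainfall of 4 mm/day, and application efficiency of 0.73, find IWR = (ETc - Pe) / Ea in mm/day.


IWR = (ETc - Pe) / Ea
    = (9 - 4) / 0.73
    = 5 / 0.73
    = 6.85 mm/day


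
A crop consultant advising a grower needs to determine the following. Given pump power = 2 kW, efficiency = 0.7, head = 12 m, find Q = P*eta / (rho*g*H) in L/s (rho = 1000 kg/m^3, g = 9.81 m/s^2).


Q = (P * 1000 * eta) / (rho * g * H)
  = (2 * 1000 * 0.7) / (1000 * 9.81 * 12)
  = 1400 / 117720
  = 0.01189 m^3/s = 11.89 L/s


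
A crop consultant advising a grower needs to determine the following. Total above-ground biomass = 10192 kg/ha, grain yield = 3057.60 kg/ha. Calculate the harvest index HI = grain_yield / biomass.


HI = grain_yield / biomass
   = 3057.60 / 10192
   = 0.30


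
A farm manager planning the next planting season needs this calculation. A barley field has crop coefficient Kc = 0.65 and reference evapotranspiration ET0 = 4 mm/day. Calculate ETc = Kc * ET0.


ETc = Kc * ET0
    = 0.65 * 4
    = 2.60 mm/day


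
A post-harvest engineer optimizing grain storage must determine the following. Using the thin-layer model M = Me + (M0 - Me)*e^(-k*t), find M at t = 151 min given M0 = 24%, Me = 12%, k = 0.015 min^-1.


M = Me + (M0 - Me) * e^(-k*t)
  = 12 + (24 - 12) * e^(-0.015*151)
  = 12 + 12 * e^(-2.265)
  = 12 + 12 * 0.10383
  = 12 + 1.2460
  = 13.25%


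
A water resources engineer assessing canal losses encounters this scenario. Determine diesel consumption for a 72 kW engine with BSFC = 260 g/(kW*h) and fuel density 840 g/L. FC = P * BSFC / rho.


FC = P * BSFC / rho_fuel
   = 72 * 260 / 840
   = 18720 / 840
   = 22.29 L/h


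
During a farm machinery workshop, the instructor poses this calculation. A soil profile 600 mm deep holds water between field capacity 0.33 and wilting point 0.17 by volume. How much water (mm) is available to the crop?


AW = (FC - WP) * D
   = (0.33 - 0.17) * 600
   = 0.16 * 600
   = 96 mm


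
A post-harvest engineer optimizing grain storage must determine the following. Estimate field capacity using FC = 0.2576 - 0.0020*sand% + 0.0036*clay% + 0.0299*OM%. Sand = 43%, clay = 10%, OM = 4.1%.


FC = 0.2576 - 0.0020*43 + 0.0036*10 + 0.0299*4.1
   = 0.2576 - 0.0860 + 0.0360 + 0.1226
   = 0.3302


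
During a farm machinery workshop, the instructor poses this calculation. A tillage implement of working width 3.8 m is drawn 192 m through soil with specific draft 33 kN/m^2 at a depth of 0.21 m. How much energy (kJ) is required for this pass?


E = k * d * w * L
  = 33 * 0.21 * 3.8 * 192
  = 5056.13 kJ


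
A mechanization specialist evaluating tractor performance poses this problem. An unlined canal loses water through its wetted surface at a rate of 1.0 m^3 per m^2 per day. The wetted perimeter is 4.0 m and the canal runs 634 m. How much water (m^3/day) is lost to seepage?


S = C * P * L
  = 1.0 * 4.0 * 634
  = 2536 m^3/day


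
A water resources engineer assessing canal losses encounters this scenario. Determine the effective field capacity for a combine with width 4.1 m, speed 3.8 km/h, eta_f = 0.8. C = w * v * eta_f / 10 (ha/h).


C = w * v * eta_f / 10
  = 4.1 * 3.8 * 0.8 / 10
  = 12.46 / 10
  = 1.25 ha/h


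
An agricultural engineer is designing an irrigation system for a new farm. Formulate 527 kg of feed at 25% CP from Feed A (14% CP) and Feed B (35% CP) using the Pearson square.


parts_A = CP_b - target = 35 - 25 = 10
parts_B = target - CP_a = 25 - 14 = 11
total_parts = 10 + 11 = 21
Feed A = 527 * 10 / 21 = 250.95 kg
Feed B = 527 * 11 / 21 = 276.05 kg

250.95 kg


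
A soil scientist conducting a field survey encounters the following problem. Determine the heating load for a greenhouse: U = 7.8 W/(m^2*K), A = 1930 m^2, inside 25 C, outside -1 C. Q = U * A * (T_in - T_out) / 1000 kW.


dT = 25 - (-1) = 26 K
Q = U * A * dT
  = 7.8 * 1930 * 26
  = 391404 W = 391.40 kW


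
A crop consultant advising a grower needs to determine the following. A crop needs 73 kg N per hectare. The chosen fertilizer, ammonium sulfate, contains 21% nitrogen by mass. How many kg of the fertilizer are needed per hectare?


Rate = N_required / (N_content / 100)
     = 73 / (21 / 100)
     = 73 / 0.21
     = 347.62 kg/ha


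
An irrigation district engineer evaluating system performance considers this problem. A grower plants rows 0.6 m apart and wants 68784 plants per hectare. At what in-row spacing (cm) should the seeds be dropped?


spacing = 10000 / (row_sp * density)
        = 10000 / (0.6 * 68784)
        = 10000 / 41270.40
        = 0.24230 m = 24.23 cm


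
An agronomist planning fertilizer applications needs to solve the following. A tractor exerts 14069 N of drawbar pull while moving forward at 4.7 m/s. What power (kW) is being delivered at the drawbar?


P = F * v / 1000
  = 14069 * 4.7 / 1000
  = 66124.30 / 1000
  = 66.12 kW


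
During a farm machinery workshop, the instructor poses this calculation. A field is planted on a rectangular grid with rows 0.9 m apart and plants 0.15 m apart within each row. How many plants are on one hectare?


D = 10000 / (row_sp * plant_sp)
  = 10000 / (0.9 * 0.15)
  = 10000 / 0.1350
  = 74074.07 plants/ha


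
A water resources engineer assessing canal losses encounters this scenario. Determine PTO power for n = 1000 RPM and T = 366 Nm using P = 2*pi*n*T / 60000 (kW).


P = 2*pi*n*T / 60000
  = 2*pi * 1000 * 366 / 60000
  = 2299645.82 / 60000
  = 38.33 kW


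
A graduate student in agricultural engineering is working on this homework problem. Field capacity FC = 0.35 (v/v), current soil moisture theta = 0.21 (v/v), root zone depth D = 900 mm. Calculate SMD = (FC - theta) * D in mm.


SMD = (FC - theta) * D
    = (0.35 - 0.21) * 900
    = 0.140 * 900
    = 126 mm


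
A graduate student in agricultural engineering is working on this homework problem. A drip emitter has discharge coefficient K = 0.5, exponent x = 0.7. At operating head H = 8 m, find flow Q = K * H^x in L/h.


Q = K * H^x
  = 0.5 * 8^0.7
  = 0.5 * 4.2871
  = 2.14 L/h


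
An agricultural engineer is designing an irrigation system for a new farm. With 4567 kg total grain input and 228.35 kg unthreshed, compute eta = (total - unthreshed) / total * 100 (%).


eta = (total - unthreshed) / total * 100
    = (4567 - 228.35) / 4567 * 100
    = 4338.65 / 4567 * 100
    = 95%


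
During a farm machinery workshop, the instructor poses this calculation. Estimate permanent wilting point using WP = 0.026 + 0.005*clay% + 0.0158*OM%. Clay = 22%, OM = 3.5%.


WP = 0.026 + 0.005*22 + 0.0158*3.5
   = 0.026 + 0.1100 + 0.0553
   = 0.1913


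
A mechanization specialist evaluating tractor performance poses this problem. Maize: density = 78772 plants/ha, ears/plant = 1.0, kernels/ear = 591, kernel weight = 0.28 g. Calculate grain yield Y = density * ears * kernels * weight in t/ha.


Y = density * ears * kernels * kw
  = 78772 * 1.0 * 591 * 0.28 g/ha
  = 13035190.56 g/ha
  = 13035.19 kg/ha = 13.04 t/ha


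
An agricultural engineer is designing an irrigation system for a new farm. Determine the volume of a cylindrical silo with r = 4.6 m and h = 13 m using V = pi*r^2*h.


V = pi * r^2 * h
  = pi * 4.6^2 * 13
  = pi * 21.16 * 13
  = 864.19 m^3


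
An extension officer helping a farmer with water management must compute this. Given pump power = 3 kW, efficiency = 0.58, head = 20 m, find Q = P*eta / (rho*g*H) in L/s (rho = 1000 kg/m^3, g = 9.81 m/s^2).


Q = (P * 1000 * eta) / (rho * g * H)
  = (3 * 1000 * 0.58) / (1000 * 9.81 * 20)
  = 1740 / 196200
  = 0.00887 m^3/s = 8.87 L/s


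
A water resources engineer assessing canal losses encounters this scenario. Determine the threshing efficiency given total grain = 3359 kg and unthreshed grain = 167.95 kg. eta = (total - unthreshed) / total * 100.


eta = (total - unthreshed) / total * 100
    = (3359 - 167.95) / 3359 * 100
    = 3191.05 / 3359 * 100
    = 95%


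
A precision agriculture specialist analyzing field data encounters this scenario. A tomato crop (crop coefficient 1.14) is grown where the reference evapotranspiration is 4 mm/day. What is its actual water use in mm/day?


ETc = Kc * ET0
    = 1.14 * 4
    = 4.56 mm/day


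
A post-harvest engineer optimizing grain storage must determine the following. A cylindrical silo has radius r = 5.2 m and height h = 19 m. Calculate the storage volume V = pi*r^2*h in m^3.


V = pi * r^2 * h
  = pi * 5.2^2 * 19
  = pi * 27.04 * 19
  = 1614.02 m^3


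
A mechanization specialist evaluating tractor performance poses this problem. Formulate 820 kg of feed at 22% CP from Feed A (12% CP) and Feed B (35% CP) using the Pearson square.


parts_A = CP_b - target = 35 - 22 = 13
parts_B = target - CP_a = 22 - 12 = 10
total_parts = 13 + 10 = 23
Feed A = 820 * 13 / 23 = 463.48 kg
Feed B = 820 * 10 / 23 = 356.52 kg

463.48 kg


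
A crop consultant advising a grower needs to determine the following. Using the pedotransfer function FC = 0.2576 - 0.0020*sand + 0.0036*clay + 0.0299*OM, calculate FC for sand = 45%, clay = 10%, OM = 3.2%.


FC = 0.2576 - 0.0020*45 + 0.0036*10 + 0.0299*3.2
   = 0.2576 - 0.0900 + 0.0360 + 0.0957
   = 0.2993


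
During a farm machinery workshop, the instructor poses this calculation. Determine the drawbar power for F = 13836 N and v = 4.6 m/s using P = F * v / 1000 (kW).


P = F * v / 1000
  = 13836 * 4.6 / 1000
  = 63645.60 / 1000
  = 63.65 kW
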